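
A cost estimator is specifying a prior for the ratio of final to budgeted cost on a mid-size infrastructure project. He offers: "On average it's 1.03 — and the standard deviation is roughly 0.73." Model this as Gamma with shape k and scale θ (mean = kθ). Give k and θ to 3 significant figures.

For Gamma(k, scale θ): mean = kθ, variance = kθ², so CV = 1/√k.
CV = SD/mean = 0.73/1.03 = 0.7087, hence k = 1/CV² = 1.99.
Then θ = mean/k = 1.03/1.99 = 0.517.

k ≈ 1.99, θ ≈ 0.517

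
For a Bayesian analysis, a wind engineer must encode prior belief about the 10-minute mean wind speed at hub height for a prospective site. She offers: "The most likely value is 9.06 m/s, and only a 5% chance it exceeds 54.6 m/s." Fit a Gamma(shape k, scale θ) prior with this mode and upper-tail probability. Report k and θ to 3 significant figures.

k ≈ 1.71, θ ≈ 12.8

Gamma(k,θ) with k>1 has mode (k−1)θ, so θ = 9.06/(k−1).
Need P(X < 54.6) = 0.95 with θ tied to k this way. Start at k = 2, θ = 9.06: P(X<54.6) ≈ 0.983.
Too high — lower k to spread out. Iterating converges to k ≈ 1.71.
Then θ = 9.06/(1.71−1) ≈ 12.8.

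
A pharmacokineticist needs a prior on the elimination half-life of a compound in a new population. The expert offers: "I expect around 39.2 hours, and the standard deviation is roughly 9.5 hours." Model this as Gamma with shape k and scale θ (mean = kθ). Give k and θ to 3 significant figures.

k ≈ 17, θ ≈ 2.3

For Gamma(k, scale θ): mean = kθ, variance = kθ², so CV = 1/√k.
CV = SD/mean = 9.5/39.2 = 0.2423, hence k = 1/CV² = 17.
Then θ = mean/k = 39.2/17 = 2.3.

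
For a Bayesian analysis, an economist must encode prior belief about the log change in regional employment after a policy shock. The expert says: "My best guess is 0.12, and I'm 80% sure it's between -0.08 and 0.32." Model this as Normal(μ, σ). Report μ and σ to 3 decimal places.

μ = 0.120, σ = 0.156

A symmetric 80% interval runs μ ± z·σ with z = 1.282.
Half-width = 0.2, so σ = 0.2/1.282 = 0.156.
μ is the stated best guess, 0.120.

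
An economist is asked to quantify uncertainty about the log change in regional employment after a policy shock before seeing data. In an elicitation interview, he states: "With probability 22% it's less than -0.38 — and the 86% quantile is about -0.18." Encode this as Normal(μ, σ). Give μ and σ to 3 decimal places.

The p-quantile of Normal(μ,σ) is μ + z_p·σ, with z_{0.22} = -0.7722 and z_{0.86} = 1.08.
Eliminate σ: μ = (z₂·x₁ − z₁·x₂)/(z₂ − z₁) = (1.08·-0.38 − (-0.7722)·-0.18)/1.853 = -0.297.
Then σ = (x₂ − x₁)/(z₂ − z₁) = (-0.18 − -0.38)/1.853 = 0.108.

μ = -0.297, σ = 0.108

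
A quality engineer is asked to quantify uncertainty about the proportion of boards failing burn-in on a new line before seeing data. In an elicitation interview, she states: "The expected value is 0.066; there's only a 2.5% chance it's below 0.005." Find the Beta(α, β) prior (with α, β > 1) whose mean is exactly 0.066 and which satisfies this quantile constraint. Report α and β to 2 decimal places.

With mean 0.066 fixed, write α = 0.066s, β = 0.934s where s = α+β.
Need P(θ < 0.005) = 0.025 under Beta(0.066s, 0.934s). Normal approximation: (q−m)/√(m(1−m)/s) ≈ z_{0.025} = -1.96, so s ≈ 0.066·0.934·(-1.96)²/(0.005−0.066)² = 63.6.
At s = 63.6: P(θ<0.005) ≈ 0.000. Adjusting to match 0.025 gives s ≈ 22.70.
So α = 0.066·22.70 ≈ 1.50, β = 0.934·22.70 ≈ 21.20.

α ≈ 1.50, β ≈ 21.20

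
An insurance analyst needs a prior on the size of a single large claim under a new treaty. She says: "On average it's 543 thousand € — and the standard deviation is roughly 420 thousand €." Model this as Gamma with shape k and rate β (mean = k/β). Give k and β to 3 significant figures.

For Gamma(k, rate β): mean = k/β, variance = k/β², so CV = 1/√k.
CV = SD/mean = 420/543 = 0.7735, hence k = 1/CV² = 1.67.
Then β = k/mean = 1.67/543 = 0.00308.

k ≈ 1.67, β ≈ 0.00308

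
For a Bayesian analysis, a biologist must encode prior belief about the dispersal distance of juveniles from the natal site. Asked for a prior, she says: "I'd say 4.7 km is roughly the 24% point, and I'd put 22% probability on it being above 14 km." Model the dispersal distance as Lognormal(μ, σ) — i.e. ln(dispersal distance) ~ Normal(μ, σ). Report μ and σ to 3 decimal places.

If T ~ Lognormal(μ,σ) then ln T ~ Normal(μ,σ), so the p-quantile of ln T is μ + z_p·σ.
ln(4.7) = 1.548 and ln(14) = 2.639; z_{0.24} = -0.7063, z_{0.78} = 0.7722.
σ = (2.639 − 1.548)/(0.7722 − (-0.7063)) = 0.738.
μ = 1.548 − (-0.7063)·0.738 = 2.069.

μ ≈ 2.069, σ ≈ 0.738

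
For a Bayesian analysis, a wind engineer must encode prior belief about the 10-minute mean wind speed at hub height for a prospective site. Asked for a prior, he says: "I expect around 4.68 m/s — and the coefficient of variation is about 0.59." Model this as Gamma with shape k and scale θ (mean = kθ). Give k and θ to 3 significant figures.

For Gamma(k, scale θ): mean = kθ, variance = kθ², so CV = 1/√k.
CV = 0.59, hence k = 1/CV² = 2.87.
Then θ = mean/k = 4.68/2.87 = 1.63.

k ≈ 2.87, θ ≈ 1.63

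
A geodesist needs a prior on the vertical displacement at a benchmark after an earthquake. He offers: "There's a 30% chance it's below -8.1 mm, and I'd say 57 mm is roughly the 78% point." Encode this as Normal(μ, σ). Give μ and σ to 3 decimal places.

The p-quantile of Normal(μ,σ) is μ + z_p·σ, with z_{0.3} = -0.5244 and z_{0.78} = 0.7722.
Eliminate σ: μ = (z₂·x₁ − z₁·x₂)/(z₂ − z₁) = (0.7722·-8.1 − (-0.5244)·57)/1.297 = 18.229.
Then σ = (x₂ − x₁)/(z₂ − z₁) = (57 − -8.1)/1.297 = 50.208.

μ = 18.229, σ = 50.208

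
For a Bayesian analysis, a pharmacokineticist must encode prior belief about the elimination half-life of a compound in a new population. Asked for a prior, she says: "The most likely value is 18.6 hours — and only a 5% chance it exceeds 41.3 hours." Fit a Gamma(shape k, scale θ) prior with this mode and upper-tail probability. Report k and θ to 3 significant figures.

k ≈ 5.32, θ ≈ 4.31

Gamma(k,θ) with k>1 has mode (k−1)θ, so θ = 18.6/(k−1).
Need P(X < 41.3) = 0.95 with θ tied to k this way. Start at k = 2, θ = 18.6: P(X<41.3) ≈ 0.650.
Too low — raise k to concentrate. Iterating converges to k ≈ 5.32.
Then θ = 18.6/(5.32−1) ≈ 4.31.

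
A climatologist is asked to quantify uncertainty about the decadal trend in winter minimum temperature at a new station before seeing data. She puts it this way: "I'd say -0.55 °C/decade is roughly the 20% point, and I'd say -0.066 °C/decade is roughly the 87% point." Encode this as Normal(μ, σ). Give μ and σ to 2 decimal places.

The p-quantile of Normal(μ,σ) is μ + z_p·σ, with z_{0.2} = -0.8416 and z_{0.87} = 1.126.
Eliminate σ: μ = (z₂·x₁ − z₁·x₂)/(z₂ − z₁) = (1.126·-0.55 − (-0.8416)·-0.066)/1.968 = -0.34.
Then σ = (x₂ − x₁)/(z₂ − z₁) = (-0.066 − -0.55)/1.968 = 0.25.

μ = -0.34, σ = 0.25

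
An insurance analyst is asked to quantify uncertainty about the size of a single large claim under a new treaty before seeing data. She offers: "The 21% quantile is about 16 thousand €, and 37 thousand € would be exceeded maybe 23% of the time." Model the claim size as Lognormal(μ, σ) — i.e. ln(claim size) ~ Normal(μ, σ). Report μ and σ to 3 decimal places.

If T ~ Lognormal(μ,σ) then ln T ~ Normal(μ,σ), so the p-quantile of ln T is μ + z_p·σ.
ln(16) = 2.773 and ln(37) = 3.611; z_{0.21} = -0.8064, z_{0.77} = 0.7388.
σ = (3.611 − 2.773)/(0.7388 − (-0.8064)) = 0.543.
μ = 2.773 − (-0.8064)·0.543 = 3.210.

μ ≈ 3.210, σ ≈ 0.543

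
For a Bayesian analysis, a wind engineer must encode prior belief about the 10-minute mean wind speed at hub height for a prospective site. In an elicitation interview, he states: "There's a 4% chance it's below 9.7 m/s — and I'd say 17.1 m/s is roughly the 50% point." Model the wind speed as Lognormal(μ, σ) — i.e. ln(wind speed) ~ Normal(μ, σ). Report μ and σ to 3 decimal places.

If T ~ Lognormal(μ,σ) then ln T ~ Normal(μ,σ), so the p-quantile of ln T is μ + z_p·σ.
ln(9.7) = 2.272 and ln(17.1) = 2.839; z_{0.04} = -1.751, z_{0.5} = 0.
σ = (2.839 − 2.272)/(0 − (-1.751)) = 0.324.
μ = 2.272 − (-1.751)·0.324 = 2.839.

μ ≈ 2.839, σ ≈ 0.324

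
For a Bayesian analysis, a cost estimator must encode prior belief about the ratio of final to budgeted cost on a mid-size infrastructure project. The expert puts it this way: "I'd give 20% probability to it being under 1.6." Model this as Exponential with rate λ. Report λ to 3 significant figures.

P(T < 1.6) = 1 − e^(−λ·1.6) = 0.2, so λ = −ln(1−0.2)/1.6 = −ln(0.8)/1.6 = 0.139.

λ ≈ 0.139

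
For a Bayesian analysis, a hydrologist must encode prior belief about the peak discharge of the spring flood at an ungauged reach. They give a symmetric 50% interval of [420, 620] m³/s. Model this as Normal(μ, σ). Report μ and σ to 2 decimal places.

A symmetric 50% interval runs μ ± z·σ with z = 0.6745.
Half-width = 100, so σ = 100/0.6745 = 148.26.
μ is the interval midpoint, 520.00.

μ = 520.00, σ = 148.26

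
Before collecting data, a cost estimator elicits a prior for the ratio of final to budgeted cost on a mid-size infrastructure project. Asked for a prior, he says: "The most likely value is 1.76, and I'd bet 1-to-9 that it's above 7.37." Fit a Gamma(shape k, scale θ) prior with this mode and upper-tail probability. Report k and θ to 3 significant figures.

Gamma(k,θ) with k>1 has mode (k−1)θ, so θ = 1.76/(k−1).
Need P(X < 7.37) = 0.9 with θ tied to k this way. Start at k = 2, θ = 1.76: P(X<7.37) ≈ 0.921.
Too high — lower k to spread out. Iterating converges to k ≈ 1.89.
Then θ = 1.76/(1.89−1) ≈ 1.98.

k ≈ 1.89, θ ≈ 1.98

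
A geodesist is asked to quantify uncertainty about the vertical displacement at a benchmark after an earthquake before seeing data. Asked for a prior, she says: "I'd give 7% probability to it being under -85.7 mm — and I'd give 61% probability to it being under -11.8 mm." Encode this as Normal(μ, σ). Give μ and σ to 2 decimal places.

μ = -23.56, σ = 42.11

For Normal(μ,σ), the p-quantile is μ + z_p·σ. Here z_{0.07} = -1.476, z_{0.61} = 0.2793.
So -85.7 = μ − 1.476σ and -11.8 = μ + 0.2793σ.
Subtracting: σ = (-11.8 − -85.7)/(0.2793 − (-1.476)) = 42.11.
Then μ = -85.7 − (-1.476)·42.11 = -23.56.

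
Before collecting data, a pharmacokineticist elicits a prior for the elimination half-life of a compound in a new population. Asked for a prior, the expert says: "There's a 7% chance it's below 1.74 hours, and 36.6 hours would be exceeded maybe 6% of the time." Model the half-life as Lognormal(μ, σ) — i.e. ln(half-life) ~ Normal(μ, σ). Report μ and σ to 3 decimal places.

μ ≈ 2.037, σ ≈ 1.005

If T ~ Lognormal(μ,σ) then ln T ~ Normal(μ,σ), so the p-quantile of ln T is μ + z_p·σ.
ln(1.74) = 0.5539 and ln(36.6) = 3.6; z_{0.07} = -1.476, z_{0.94} = 1.555.
σ = (3.6 − 0.5539)/(1.555 − (-1.476)) = 1.005.
μ = 0.5539 − (-1.476)·1.005 = 2.037.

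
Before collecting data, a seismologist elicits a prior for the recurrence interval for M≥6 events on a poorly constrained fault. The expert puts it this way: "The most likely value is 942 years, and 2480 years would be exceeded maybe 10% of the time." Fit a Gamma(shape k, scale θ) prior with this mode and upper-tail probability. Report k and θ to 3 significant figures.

k ≈ 3.05, θ ≈ 460

Gamma(k,θ) with k>1 has mode (k−1)θ, so θ = 942/(k−1).
Need P(X < 2480) = 0.9 with θ tied to k this way. Start at k = 2, θ = 942: P(X<2480) ≈ 0.739.
Too low — raise k to concentrate. Iterating converges to k ≈ 3.05.
Then θ = 942/(3.05−1) ≈ 460.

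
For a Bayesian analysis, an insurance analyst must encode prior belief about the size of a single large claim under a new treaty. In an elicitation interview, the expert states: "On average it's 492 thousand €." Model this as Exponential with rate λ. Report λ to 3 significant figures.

λ ≈ 0.00203

Exponential mean = 1/λ, so λ = 1/492.0 = 0.00203.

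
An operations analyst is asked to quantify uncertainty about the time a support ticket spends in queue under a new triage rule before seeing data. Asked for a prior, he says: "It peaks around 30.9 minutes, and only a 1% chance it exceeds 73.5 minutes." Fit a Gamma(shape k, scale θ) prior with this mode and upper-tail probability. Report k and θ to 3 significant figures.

k ≈ 7.32, θ ≈ 4.89

Gamma(k,θ) with k>1 has mode (k−1)θ, so θ = 30.9/(k−1).
Need P(X < 73.5) = 0.99 with θ tied to k this way. Start at k = 2, θ = 30.9: P(X<73.5) ≈ 0.687.
Too low — raise k to concentrate. Iterating converges to k ≈ 7.32.
Then θ = 30.9/(7.32−1) ≈ 4.89.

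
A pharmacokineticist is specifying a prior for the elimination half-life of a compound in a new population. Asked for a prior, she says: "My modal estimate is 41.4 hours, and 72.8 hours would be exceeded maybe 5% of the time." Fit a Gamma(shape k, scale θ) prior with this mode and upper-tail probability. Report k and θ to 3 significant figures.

Gamma(k,θ) with k>1 has mode (k−1)θ, so θ = 41.4/(k−1).
Need P(X < 72.8) = 0.95 with θ tied to k this way. Start at k = 2, θ = 41.4: P(X<72.8) ≈ 0.525.
Too low — raise k to concentrate. Iterating converges to k ≈ 9.75.
Then θ = 41.4/(9.75−1) ≈ 4.73.

k ≈ 9.75, θ ≈ 4.73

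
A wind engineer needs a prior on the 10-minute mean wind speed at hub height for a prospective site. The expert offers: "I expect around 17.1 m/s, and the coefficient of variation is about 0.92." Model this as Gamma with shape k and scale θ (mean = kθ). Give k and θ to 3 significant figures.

For Gamma(k, scale θ): mean = kθ, variance = kθ², so CV = 1/√k.
CV = 0.92, hence k = 1/CV² = 1.18.
Then θ = mean/k = 17.1/1.18 = 14.5.

k ≈ 1.18, θ ≈ 14.5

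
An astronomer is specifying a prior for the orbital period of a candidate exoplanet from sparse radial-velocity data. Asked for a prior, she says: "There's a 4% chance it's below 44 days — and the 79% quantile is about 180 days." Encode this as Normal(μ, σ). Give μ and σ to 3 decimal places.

μ = 137.110, σ = 53.185

The p-quantile of Normal(μ,σ) is μ + z_p·σ, with z_{0.04} = -1.751 and z_{0.79} = 0.8064.
Eliminate σ: μ = (z₂·x₁ − z₁·x₂)/(z₂ − z₁) = (0.8064·44 − (-1.751)·180)/2.557 = 137.110.
Then σ = (x₂ − x₁)/(z₂ − z₁) = (180 − 44)/2.557 = 53.185.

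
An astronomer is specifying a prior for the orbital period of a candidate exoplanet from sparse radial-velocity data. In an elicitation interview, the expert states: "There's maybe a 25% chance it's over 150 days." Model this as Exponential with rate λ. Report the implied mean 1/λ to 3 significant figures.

mean ≈ 108 days

P(T > 150.0) = e^(−λ·150.0) = 0.25, so λ = −ln(0.25)/150.0 = 0.00924.
Mean = 1/λ = 108 days.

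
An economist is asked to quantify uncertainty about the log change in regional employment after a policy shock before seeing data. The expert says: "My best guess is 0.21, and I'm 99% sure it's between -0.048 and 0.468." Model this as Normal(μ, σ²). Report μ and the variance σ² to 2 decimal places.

A symmetric 99% interval runs μ ± z·σ with z = 2.576.
Half-width = 0.258, so σ = 0.258/2.576 = 0.100 and σ² = 0.01.
μ is the stated best guess, 0.21.

μ = 0.21, σ² = 0.01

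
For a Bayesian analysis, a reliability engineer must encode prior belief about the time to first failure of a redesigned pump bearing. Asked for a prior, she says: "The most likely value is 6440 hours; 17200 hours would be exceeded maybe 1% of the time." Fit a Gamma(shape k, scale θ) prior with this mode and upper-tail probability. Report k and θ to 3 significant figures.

k ≈ 5.79, θ ≈ 1340

Gamma(k,θ) with k>1 has mode (k−1)θ, so θ = 6440/(k−1).
Need P(X < 17200) = 0.99 with θ tied to k this way. Start at k = 2, θ = 6440: P(X<17200) ≈ 0.746.
Too low — raise k to concentrate. Iterating converges to k ≈ 5.79.
Then θ = 6440/(5.79−1) ≈ 1340.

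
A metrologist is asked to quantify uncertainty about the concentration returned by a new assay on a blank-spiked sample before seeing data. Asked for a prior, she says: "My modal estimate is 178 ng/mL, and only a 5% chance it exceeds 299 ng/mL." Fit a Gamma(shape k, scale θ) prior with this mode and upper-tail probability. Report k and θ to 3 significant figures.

k ≈ 11.4, θ ≈ 17.1

Gamma(k,θ) with k>1 has mode (k−1)θ, so θ = 178/(k−1).
Need P(X < 299) = 0.95 with θ tied to k this way. Start at k = 2, θ = 178: P(X<299) ≈ 0.500.
Too low — raise k to concentrate. Iterating converges to k ≈ 11.4.
Then θ = 178/(11.4−1) ≈ 17.1.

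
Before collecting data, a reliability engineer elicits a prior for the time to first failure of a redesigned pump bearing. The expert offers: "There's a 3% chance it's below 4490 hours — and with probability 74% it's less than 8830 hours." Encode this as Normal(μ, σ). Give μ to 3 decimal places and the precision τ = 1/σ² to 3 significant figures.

μ = 7723.833, τ = 3.38e-07

For Normal(μ,σ), the p-quantile is μ + z_p·σ. Here z_{0.03} = -1.881, z_{0.74} = 0.6433.
So 4490 = μ − 1.881σ and 8830 = μ + 0.6433σ.
Subtracting: σ = (8830 − 4490)/(0.6433 − (-1.881)) = 1719.398.
Then μ = 4490 − (-1.881)·1719.398 = 7723.833.
Precision τ = 1/σ² = 1/1719² = 3.38e-07.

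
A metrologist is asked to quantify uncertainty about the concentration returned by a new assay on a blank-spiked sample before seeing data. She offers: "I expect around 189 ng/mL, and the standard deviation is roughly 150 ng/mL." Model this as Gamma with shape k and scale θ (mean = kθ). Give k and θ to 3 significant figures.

k ≈ 1.59, θ ≈ 119

For Gamma(k, scale θ): mean = kθ, variance = kθ², so CV = 1/√k.
CV = SD/mean = 150/189 = 0.7937, hence k = 1/CV² = 1.59.
Then θ = mean/k = 189/1.59 = 119.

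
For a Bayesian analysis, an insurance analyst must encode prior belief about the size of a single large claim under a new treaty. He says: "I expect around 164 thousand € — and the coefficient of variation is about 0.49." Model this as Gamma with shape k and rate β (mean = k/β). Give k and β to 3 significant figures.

k ≈ 4.16, β ≈ 0.0254

For Gamma(k, rate β): mean = k/β, variance = k/β², so CV = 1/√k.
CV = 0.49, hence k = 1/CV² = 4.16.
Then β = k/mean = 4.16/164 = 0.0254.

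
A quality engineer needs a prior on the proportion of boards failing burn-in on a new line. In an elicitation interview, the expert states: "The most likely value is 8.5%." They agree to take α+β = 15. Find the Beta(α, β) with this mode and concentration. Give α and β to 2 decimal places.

α = 2.10, β = 12.89

For α,β > 1 the Beta mode is (α−1)/(α+β−2). With α+β = 15, the mode is (α−1)/13.
Set (α−1)/13 = 0.085 → α = 1 + 0.085·13 = 2.10.
β = 15 − α = 12.89.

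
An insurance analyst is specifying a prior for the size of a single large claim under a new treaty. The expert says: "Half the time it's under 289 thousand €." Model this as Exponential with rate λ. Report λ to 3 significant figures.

λ ≈ 0.0024

Exponential median = ln 2 / λ, so λ = ln 2 / 289.0 = 0.0024.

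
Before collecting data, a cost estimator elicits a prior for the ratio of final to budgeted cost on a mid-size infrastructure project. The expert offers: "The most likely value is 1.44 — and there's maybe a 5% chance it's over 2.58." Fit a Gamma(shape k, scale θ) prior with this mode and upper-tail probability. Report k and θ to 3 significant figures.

Gamma(k,θ) with k>1 has mode (k−1)θ, so θ = 1.44/(k−1).
Need P(X < 2.58) = 0.95 with θ tied to k this way. Start at k = 2, θ = 1.44: P(X<2.58) ≈ 0.535.
Too low — raise k to concentrate. Iterating converges to k ≈ 9.2.
Then θ = 1.44/(9.2−1) ≈ 0.176.

k ≈ 9.2, θ ≈ 0.176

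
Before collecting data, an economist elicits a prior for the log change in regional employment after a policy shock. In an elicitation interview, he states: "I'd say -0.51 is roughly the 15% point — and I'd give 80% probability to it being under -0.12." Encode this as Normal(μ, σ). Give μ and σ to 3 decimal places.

μ = -0.295, σ = 0.208

The p-quantile of Normal(μ,σ) is μ + z_p·σ, with z_{0.15} = -1.036 and z_{0.8} = 0.8416.
Eliminate σ: μ = (z₂·x₁ − z₁·x₂)/(z₂ − z₁) = (0.8416·-0.51 − (-1.036)·-0.12)/1.878 = -0.295.
Then σ = (x₂ − x₁)/(z₂ − z₁) = (-0.12 − -0.51)/1.878 = 0.208.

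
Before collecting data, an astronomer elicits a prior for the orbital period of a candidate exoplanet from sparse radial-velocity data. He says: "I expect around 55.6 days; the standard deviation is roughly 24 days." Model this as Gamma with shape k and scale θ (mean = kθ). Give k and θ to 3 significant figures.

k ≈ 5.37, θ ≈ 10.4

For Gamma(k, scale θ): mean = kθ, variance = kθ², so CV = 1/√k.
CV = SD/mean = 24/55.6 = 0.4317, hence k = 1/CV² = 5.37.
Then θ = mean/k = 55.6/5.37 = 10.4.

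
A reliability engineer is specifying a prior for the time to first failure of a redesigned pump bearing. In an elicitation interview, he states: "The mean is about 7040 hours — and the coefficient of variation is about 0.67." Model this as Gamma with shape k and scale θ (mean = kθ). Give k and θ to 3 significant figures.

For Gamma(k, scale θ): mean = kθ, variance = kθ², so CV = 1/√k.
CV = 0.67, hence k = 1/CV² = 2.23.
Then θ = mean/k = 7040/2.23 = 3160.

k ≈ 2.23, θ ≈ 3160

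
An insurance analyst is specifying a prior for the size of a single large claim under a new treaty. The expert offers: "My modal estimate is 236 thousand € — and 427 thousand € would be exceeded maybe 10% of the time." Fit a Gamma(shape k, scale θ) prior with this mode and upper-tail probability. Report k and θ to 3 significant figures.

Gamma(k,θ) with k>1 has mode (k−1)θ, so θ = 236/(k−1).
Need P(X < 427) = 0.9 with θ tied to k this way. Start at k = 2, θ = 236: P(X<427) ≈ 0.540.
Too low — raise k to concentrate. Iterating converges to k ≈ 6.42.
Then θ = 236/(6.42−1) ≈ 43.6.

k ≈ 6.42, θ ≈ 43.6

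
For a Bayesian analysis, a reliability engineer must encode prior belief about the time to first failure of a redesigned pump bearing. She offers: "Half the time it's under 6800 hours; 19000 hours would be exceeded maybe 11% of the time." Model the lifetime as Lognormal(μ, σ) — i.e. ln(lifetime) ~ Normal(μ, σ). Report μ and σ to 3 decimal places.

μ ≈ 8.825, σ ≈ 0.838

If T ~ Lognormal(μ,σ) then ln T ~ Normal(μ,σ), so the p-quantile of ln T is μ + z_p·σ.
ln(6800) = 8.825 and ln(19000) = 9.852; z_{0.5} = 0, z_{0.89} = 1.227.
σ = (9.852 − 8.825)/(1.227 − (0)) = 0.838.
μ = 8.825 − (0)·0.838 = 8.825.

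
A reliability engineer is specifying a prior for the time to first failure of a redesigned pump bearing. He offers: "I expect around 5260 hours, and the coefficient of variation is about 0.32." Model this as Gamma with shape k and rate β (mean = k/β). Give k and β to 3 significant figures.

k ≈ 9.77, β ≈ 0.00186

For Gamma(k, rate β): mean = k/β, variance = k/β², so CV = 1/√k.
CV = 0.32, hence k = 1/CV² = 9.77.
Then β = k/mean = 9.77/5260 = 0.00186.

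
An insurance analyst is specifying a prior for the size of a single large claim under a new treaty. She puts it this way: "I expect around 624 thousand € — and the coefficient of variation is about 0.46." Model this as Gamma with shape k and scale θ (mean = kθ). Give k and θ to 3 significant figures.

k ≈ 4.73, θ ≈ 132

For Gamma(k, scale θ): mean = kθ, variance = kθ², so CV = 1/√k.
CV = 0.46, hence k = 1/CV² = 4.73.
Then θ = mean/k = 624/4.73 = 132.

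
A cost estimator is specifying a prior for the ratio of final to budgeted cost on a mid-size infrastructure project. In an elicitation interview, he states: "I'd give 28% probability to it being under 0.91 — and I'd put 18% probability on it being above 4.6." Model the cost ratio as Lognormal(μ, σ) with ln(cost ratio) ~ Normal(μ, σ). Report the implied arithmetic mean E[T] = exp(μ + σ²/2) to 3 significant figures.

E[T] ≈ 3.07

If T ~ Lognormal(μ,σ) then ln T ~ Normal(μ,σ), so the p-quantile of ln T is μ + z_p·σ.
ln(0.91) = -0.09431 and ln(4.6) = 1.526; z_{0.28} = -0.5828, z_{0.82} = 0.9154.
σ = (1.526 − -0.09431)/(0.9154 − (-0.5828)) = 1.082.
μ = -0.09431 − (-0.5828)·1.082 = 0.536.
E[T] = exp(μ + σ²/2) = exp(0.536 + 0.5849) = 3.07.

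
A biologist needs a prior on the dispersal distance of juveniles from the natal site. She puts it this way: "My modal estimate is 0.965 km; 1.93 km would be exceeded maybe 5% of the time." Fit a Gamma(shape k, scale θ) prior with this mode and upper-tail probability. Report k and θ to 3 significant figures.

Gamma(k,θ) with k>1 has mode (k−1)θ, so θ = 0.965/(k−1).
Need P(X < 1.93) = 0.95 with θ tied to k this way. Start at k = 2, θ = 0.965: P(X<1.93) ≈ 0.594.
Too low — raise k to concentrate. Iterating converges to k ≈ 6.77.
Then θ = 0.965/(6.77−1) ≈ 0.167.

k ≈ 6.77, θ ≈ 0.167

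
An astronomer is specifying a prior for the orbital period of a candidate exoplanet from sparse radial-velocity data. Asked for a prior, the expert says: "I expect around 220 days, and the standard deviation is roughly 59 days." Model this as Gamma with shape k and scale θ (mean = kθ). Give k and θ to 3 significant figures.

k ≈ 13.9, θ ≈ 15.8

For Gamma(k, scale θ): mean = kθ, variance = kθ², so CV = 1/√k.
CV = SD/mean = 59/220 = 0.2682, hence k = 1/CV² = 13.9.
Then θ = mean/k = 220/13.9 = 15.8.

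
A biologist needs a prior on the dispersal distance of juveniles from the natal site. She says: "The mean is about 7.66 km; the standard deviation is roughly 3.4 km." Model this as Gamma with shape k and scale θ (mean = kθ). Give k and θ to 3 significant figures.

k ≈ 5.08, θ ≈ 1.51

For Gamma(k, scale θ): mean = kθ, variance = kθ², so CV = 1/√k.
CV = SD/mean = 3.4/7.66 = 0.4439, hence k = 1/CV² = 5.08.
Then θ = mean/k = 7.66/5.08 = 1.51.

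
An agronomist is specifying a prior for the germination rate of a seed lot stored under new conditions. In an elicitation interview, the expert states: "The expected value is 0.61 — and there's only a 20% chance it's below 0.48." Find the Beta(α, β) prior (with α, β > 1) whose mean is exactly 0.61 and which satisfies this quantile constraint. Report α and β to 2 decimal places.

α ≈ 5.94, β ≈ 3.80

With mean 0.61 fixed, write α = 0.61s, β = 0.39s where s = α+β.
Need P(θ < 0.48) = 0.2 under Beta(0.61s, 0.39s). Normal approximation: (q−m)/√(m(1−m)/s) ≈ z_{0.2} = -0.842, so s ≈ 0.61·0.39·(-0.842)²/(0.48−0.61)² = 10.0.
At s = 10.0: P(θ<0.48) ≈ 0.197. Adjusting to match 0.2 gives s ≈ 9.74.
So α = 0.61·9.74 ≈ 5.94, β = 0.39·9.74 ≈ 3.80.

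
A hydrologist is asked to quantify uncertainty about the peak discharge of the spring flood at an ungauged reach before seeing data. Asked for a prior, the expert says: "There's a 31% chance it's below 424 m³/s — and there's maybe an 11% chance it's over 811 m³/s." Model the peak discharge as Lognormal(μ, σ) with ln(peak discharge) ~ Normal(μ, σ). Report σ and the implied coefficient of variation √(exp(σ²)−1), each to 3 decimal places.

σ ≈ 0.377, CV ≈ 0.390

If T ~ Lognormal(μ,σ) then ln T ~ Normal(μ,σ), so the p-quantile of ln T is μ + z_p·σ.
ln(424) = 6.05 and ln(811) = 6.698; z_{0.31} = -0.4959, z_{0.89} = 1.227.
σ = (6.698 − 6.05)/(1.227 − (-0.4959)) = 0.377.
μ = 6.05 − (-0.4959)·0.377 = 6.236.
CV = √(exp(σ²)−1) = √(exp(0.1418)−1) = 0.390.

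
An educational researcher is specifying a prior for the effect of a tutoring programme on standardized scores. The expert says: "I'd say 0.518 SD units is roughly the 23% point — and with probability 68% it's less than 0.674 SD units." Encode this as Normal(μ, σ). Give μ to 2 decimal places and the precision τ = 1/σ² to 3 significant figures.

For Normal(μ,σ), the p-quantile is μ + z_p·σ. Here z_{0.23} = -0.7388, z_{0.68} = 0.4677.
So 0.518 = μ − 0.7388σ and 0.674 = μ + 0.4677σ.
Subtracting: σ = (0.674 − 0.518)/(0.4677 − (-0.7388)) = 0.13.
Then μ = 0.518 − (-0.7388)·0.13 = 0.61.
Precision τ = 1/σ² = 1/0.1293² = 59.8.

μ = 0.61, τ = 59.8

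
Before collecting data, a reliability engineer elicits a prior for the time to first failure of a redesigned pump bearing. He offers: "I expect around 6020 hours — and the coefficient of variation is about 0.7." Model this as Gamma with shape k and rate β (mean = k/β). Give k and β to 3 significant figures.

k ≈ 2.04, β ≈ 0.000339

For Gamma(k, rate β): mean = k/β, variance = k/β², so CV = 1/√k.
CV = 0.7, hence k = 1/CV² = 2.04.
Then β = k/mean = 2.04/6020 = 0.000339.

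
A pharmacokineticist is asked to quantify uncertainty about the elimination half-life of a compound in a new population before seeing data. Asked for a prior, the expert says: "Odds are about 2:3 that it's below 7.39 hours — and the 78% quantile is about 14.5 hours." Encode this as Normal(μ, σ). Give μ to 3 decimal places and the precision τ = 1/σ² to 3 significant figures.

μ = 9.146, τ = 0.0208

For Normal(μ,σ), the p-quantile is μ + z_p·σ. Here z_{0.4} = -0.2533, z_{0.78} = 0.7722.
So 7.39 = μ − 0.2533σ and 14.5 = μ + 0.7722σ.
Subtracting: σ = (14.5 − 7.39)/(0.7722 − (-0.2533)) = 6.933.
Then μ = 7.39 − (-0.2533)·6.933 = 9.146.
Precision τ = 1/σ² = 1/6.933² = 0.0208.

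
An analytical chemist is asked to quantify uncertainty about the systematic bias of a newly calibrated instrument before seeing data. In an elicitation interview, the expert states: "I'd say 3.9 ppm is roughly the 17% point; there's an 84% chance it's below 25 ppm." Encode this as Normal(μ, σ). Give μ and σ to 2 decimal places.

μ = 14.23, σ = 10.83

The p-quantile of Normal(μ,σ) is μ + z_p·σ, with z_{0.17} = -0.9542 and z_{0.84} = 0.9945.
Eliminate σ: μ = (z₂·x₁ − z₁·x₂)/(z₂ − z₁) = (0.9945·3.9 − (-0.9542)·25)/1.949 = 14.23.
Then σ = (x₂ − x₁)/(z₂ − z₁) = (25 − 3.9)/1.949 = 10.83.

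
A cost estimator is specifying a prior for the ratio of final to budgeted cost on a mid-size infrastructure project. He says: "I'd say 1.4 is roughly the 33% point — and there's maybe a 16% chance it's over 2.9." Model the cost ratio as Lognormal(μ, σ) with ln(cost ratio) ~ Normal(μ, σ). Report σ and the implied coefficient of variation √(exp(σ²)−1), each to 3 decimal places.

If T ~ Lognormal(μ,σ) then ln T ~ Normal(μ,σ), so the p-quantile of ln T is μ + z_p·σ.
ln(1.4) = 0.3365 and ln(2.9) = 1.065; z_{0.33} = -0.4399, z_{0.84} = 0.9945.
σ = (1.065 − 0.3365)/(0.9945 − (-0.4399)) = 0.508.
μ = 0.3365 − (-0.4399)·0.508 = 0.560.
CV = √(exp(σ²)−1) = √(exp(0.2578)−1) = 0.542.

σ ≈ 0.508, CV ≈ 0.542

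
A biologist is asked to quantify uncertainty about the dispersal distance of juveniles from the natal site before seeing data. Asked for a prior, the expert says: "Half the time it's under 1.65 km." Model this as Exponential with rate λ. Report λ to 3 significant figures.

λ ≈ 0.42

Exponential median = ln 2 / λ, so λ = ln 2 / 1.65 = 0.42.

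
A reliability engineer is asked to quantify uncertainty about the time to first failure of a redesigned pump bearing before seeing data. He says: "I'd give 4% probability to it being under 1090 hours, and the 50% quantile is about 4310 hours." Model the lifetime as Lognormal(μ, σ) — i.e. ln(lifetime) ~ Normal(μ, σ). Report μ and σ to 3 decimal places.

If T ~ Lognormal(μ,σ) then ln T ~ Normal(μ,σ), so the p-quantile of ln T is μ + z_p·σ.
ln(1090) = 6.994 and ln(4310) = 8.369; z_{0.04} = -1.751, z_{0.5} = 0.
σ = (8.369 − 6.994)/(0 − (-1.751)) = 0.785.
μ = 6.994 − (-1.751)·0.785 = 8.369.

μ ≈ 8.369, σ ≈ 0.785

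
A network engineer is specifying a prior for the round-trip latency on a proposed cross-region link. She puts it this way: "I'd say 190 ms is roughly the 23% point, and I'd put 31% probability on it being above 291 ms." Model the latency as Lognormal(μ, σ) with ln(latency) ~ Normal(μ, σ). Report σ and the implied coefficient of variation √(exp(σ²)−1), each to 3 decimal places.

If T ~ Lognormal(μ,σ) then ln T ~ Normal(μ,σ), so the p-quantile of ln T is μ + z_p·σ.
ln(190) = 5.247 and ln(291) = 5.673; z_{0.23} = -0.7388, z_{0.69} = 0.4959.
σ = (5.673 − 5.247)/(0.4959 − (-0.7388)) = 0.345.
μ = 5.247 − (-0.7388)·0.345 = 5.502.
CV = √(exp(σ²)−1) = √(exp(0.1192)−1) = 0.356.

σ ≈ 0.345, CV ≈ 0.356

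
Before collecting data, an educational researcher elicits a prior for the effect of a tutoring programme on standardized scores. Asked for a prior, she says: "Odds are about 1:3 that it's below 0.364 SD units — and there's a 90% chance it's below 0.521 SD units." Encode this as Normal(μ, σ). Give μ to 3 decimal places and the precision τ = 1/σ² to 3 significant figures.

μ = 0.418, τ = 155

The p-quantile of Normal(μ,σ) is μ + z_p·σ, with z_{0.25} = -0.6745 and z_{0.9} = 1.282.
Eliminate σ: μ = (z₂·x₁ − z₁·x₂)/(z₂ − z₁) = (1.282·0.364 − (-0.6745)·0.521)/1.956 = 0.418.
Then σ = (x₂ − x₁)/(z₂ − z₁) = (0.521 − 0.364)/1.956 = 0.080.
Precision τ = 1/σ² = 1/0.08026² = 155.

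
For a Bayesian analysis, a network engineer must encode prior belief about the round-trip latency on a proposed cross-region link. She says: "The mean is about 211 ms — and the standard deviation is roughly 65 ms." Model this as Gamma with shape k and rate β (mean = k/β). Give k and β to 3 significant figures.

k ≈ 10.5, β ≈ 0.0499

For Gamma(k, rate β): mean = k/β, variance = k/β², so CV = 1/√k.
CV = SD/mean = 65/211 = 0.3081, hence k = 1/CV² = 10.5.
Then β = k/mean = 10.5/211 = 0.0499.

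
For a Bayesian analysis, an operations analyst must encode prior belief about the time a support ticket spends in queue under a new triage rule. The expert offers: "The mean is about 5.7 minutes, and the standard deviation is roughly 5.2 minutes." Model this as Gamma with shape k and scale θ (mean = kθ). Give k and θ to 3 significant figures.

k ≈ 1.2, θ ≈ 4.74

For Gamma(k, scale θ): mean = kθ, variance = kθ², so CV = 1/√k.
CV = SD/mean = 5.2/5.7 = 0.9123, hence k = 1/CV² = 1.2.
Then θ = mean/k = 5.7/1.2 = 4.74.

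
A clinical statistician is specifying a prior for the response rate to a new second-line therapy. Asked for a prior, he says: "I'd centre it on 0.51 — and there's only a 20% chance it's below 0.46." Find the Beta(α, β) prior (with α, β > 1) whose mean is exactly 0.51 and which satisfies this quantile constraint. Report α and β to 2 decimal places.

With mean 0.51 fixed, write α = 0.51s, β = 0.49s where s = α+β.
Need P(θ < 0.46) = 0.2 under Beta(0.51s, 0.49s). Normal approximation: (q−m)/√(m(1−m)/s) ≈ z_{0.2} = -0.842, so s ≈ 0.51·0.49·(-0.842)²/(0.46−0.51)² = 70.8.
At s = 70.8: P(θ<0.46) ≈ 0.200. Adjusting to match 0.2 gives s ≈ 70.87.
So α = 0.51·70.87 ≈ 36.14, β = 0.49·70.87 ≈ 34.73.

α ≈ 36.14, β ≈ 34.73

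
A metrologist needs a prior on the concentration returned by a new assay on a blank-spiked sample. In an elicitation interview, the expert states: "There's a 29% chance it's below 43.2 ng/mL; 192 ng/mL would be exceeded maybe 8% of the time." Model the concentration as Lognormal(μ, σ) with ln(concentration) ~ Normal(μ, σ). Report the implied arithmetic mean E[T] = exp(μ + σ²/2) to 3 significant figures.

E[T] ≈ 88 ng/mL

If T ~ Lognormal(μ,σ) then ln T ~ Normal(μ,σ), so the p-quantile of ln T is μ + z_p·σ.
ln(43.2) = 3.766 and ln(192) = 5.257; z_{0.29} = -0.5534, z_{0.92} = 1.405.
σ = (5.257 − 3.766)/(1.405 − (-0.5534)) = 0.762.
μ = 3.766 − (-0.5534)·0.762 = 4.187.
E[T] = exp(μ + σ²/2) = exp(4.187 + 0.2901) = 88 ng/mL.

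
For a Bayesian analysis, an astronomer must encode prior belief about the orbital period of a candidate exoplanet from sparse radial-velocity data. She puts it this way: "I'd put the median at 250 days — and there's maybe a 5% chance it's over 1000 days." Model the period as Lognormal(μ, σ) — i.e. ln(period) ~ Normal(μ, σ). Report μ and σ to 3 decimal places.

μ ≈ 5.521, σ ≈ 0.843

If T ~ Lognormal(μ,σ) then ln T ~ Normal(μ,σ), so the p-quantile of ln T is μ + z_p·σ.
ln(250) = 5.521 and ln(1000) = 6.908; z_{0.5} = 0, z_{0.95} = 1.645.
σ = (6.908 − 5.521)/(1.645 − (0)) = 0.843.
μ = 5.521 − (0)·0.843 = 5.521.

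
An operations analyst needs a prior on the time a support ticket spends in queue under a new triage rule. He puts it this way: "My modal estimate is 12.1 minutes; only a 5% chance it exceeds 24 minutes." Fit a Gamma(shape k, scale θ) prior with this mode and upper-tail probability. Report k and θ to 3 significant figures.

k ≈ 6.91, θ ≈ 2.05

Gamma(k,θ) with k>1 has mode (k−1)θ, so θ = 12.1/(k−1).
Need P(X < 24) = 0.95 with θ tied to k this way. Start at k = 2, θ = 12.1: P(X<24) ≈ 0.590.
Too low — raise k to concentrate. Iterating converges to k ≈ 6.91.
Then θ = 12.1/(6.91−1) ≈ 2.05.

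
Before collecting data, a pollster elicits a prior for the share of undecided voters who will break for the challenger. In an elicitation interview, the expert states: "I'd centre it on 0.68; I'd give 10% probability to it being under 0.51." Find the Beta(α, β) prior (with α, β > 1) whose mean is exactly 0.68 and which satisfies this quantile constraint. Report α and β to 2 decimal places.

α ≈ 8.74, β ≈ 4.11

With mean 0.68 fixed, write α = 0.68s, β = 0.32s where s = α+β.
Need P(θ < 0.51) = 0.1 under Beta(0.68s, 0.32s). Normal approximation: (q−m)/√(m(1−m)/s) ≈ z_{0.1} = -1.28, so s ≈ 0.68·0.32·(-1.28)²/(0.51−0.68)² = 12.4.
At s = 12.4: P(θ<0.51) ≈ 0.104. Adjusting to match 0.1 gives s ≈ 12.85.
So α = 0.68·12.85 ≈ 8.74, β = 0.32·12.85 ≈ 4.11.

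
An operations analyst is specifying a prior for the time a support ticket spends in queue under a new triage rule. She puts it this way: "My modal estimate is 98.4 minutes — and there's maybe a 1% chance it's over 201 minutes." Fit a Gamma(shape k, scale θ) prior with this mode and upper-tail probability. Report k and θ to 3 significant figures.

k ≈ 10.6, θ ≈ 10.3

Gamma(k,θ) with k>1 has mode (k−1)θ, so θ = 98.4/(k−1).
Need P(X < 201) = 0.99 with θ tied to k this way. Start at k = 2, θ = 98.4: P(X<201) ≈ 0.605.
Too low — raise k to concentrate. Iterating converges to k ≈ 10.6.
Then θ = 98.4/(10.6−1) ≈ 10.3.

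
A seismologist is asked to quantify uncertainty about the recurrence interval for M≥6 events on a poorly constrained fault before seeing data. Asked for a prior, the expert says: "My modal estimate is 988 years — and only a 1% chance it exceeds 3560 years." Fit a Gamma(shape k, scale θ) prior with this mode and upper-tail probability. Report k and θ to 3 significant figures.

Gamma(k,θ) with k>1 has mode (k−1)θ, so θ = 988/(k−1).
Need P(X < 3560) = 0.99 with θ tied to k this way. Start at k = 2, θ = 988: P(X<3560) ≈ 0.875.
Too low — raise k to concentrate. Iterating converges to k ≈ 3.62.
Then θ = 988/(3.62−1) ≈ 378.

k ≈ 3.62, θ ≈ 378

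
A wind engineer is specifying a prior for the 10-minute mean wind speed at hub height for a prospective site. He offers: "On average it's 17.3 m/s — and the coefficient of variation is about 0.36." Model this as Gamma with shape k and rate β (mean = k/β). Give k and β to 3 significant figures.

k ≈ 7.72, β ≈ 0.446

For Gamma(k, rate β): mean = k/β, variance = k/β², so CV = 1/√k.
CV = 0.36, hence k = 1/CV² = 7.72.
Then β = k/mean = 7.72/17.3 = 0.446.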